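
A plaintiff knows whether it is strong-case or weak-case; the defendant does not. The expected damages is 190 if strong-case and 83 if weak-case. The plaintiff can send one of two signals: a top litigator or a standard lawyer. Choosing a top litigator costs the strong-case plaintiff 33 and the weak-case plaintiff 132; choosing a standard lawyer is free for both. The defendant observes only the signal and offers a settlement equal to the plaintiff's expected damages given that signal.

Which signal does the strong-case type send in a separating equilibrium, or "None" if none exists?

Try strong-case → top litigator, weak-case → standard lawyer:
  If types separate, top litigator earns payment 190 and standard lawyer earns 83.
  Strong-case: top litigator gives 190 − 33 = 157; standard lawyer gives 83 − 0 = 83. No deviation. ✓
  Weak-case: standard lawyer gives 83 − 0 = 83; top litigator gives 190 − 132 = 58. No deviation. ✓
Both hold — the strong-case type sends top litigator.

top litigator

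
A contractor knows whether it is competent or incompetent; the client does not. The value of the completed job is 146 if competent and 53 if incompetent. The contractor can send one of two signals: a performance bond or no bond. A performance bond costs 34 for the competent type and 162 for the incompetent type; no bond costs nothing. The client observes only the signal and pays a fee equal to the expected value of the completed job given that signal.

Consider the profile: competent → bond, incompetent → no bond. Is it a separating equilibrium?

Yes

If types separate, bond earns payment 146 and no bond earns 53.
Competent: bond gives 146 − 34 = 112; no bond gives 53 − 0 = 53. No deviation. ✓
Incompetent: no bond gives 53 − 0 = 53; bond gives 146 − 162 = -16. No deviation. ✓
Neither type gains from mimicking the other.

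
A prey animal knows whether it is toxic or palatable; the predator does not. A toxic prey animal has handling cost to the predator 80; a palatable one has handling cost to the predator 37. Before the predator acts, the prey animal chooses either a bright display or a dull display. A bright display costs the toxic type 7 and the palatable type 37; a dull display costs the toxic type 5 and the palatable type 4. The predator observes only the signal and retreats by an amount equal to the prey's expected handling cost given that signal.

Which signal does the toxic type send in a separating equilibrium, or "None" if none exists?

Try toxic → bright display, palatable → dull display:
  Under separation the predator infers type exactly: bright display → toxic (pays 80), dull display → palatable (pays 37).
  Toxic: bright display gives 80 − 7 = 73; dull display gives 37 − 5 = 32. No deviation. ✓
  Palatable: dull display gives 37 − 4 = 33; bright display gives 80 − 37 = 43. Would deviate. ✗
Try toxic → dull display, palatable → bright display:
  Under separation the predator infers type exactly: dull display → toxic (pays 80), bright display → palatable (pays 37).
  Toxic: dull display gives 80 − 5 = 75; bright display gives 37 − 7 = 30. No deviation. ✓
  Palatable: bright display gives 37 − 37 = 0; dull display gives 80 − 4 = 76. Would deviate. ✗
Neither assignment is incentive-compatible.

None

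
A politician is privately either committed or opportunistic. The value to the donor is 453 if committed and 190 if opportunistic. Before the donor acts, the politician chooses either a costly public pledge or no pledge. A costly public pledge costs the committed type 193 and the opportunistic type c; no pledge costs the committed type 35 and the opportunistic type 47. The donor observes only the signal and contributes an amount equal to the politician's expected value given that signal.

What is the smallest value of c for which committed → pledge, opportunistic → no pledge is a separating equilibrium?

310

Under separation: pledge → committed (pays 453); no pledge → opportunistic (pays 190).
Committed: 453 − 193 = 260 ≥ 190 − 35 = 155. Holds regardless of c. ✓
Opportunistic: 190 − 47 ≥ 453 − c, so c ≥ 453 − 143 = 310.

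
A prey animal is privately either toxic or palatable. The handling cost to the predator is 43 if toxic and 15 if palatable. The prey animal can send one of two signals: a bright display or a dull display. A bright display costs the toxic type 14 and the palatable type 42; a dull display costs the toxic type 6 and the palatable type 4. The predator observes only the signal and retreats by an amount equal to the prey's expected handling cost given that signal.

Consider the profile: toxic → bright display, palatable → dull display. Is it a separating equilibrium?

Under separation the predator infers type exactly: bright display → toxic (pays 43), dull display → palatable (pays 15).
Toxic: bright display gives 43 − 14 = 29; dull display gives 15 − 6 = 9. No deviation. ✓
Palatable: dull display gives 15 − 4 = 11; bright display gives 43 − 42 = 1. No deviation. ✓
Neither type gains from mimicking the other.

Yes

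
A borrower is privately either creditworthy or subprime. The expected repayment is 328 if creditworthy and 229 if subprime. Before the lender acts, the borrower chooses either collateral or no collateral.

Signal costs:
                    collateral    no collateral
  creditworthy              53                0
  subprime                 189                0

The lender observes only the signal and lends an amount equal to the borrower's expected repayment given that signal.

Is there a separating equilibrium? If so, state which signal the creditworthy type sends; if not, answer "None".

collateral

Try creditworthy → collateral, subprime → no collateral:
  If types separate, collateral earns payment 328 and no collateral earns 229.
  Creditworthy: collateral gives 328 − 53 = 275; no collateral gives 229 − 0 = 229. No deviation. ✓
  Subprime: no collateral gives 229 − 0 = 229; collateral gives 328 − 189 = 139. No deviation. ✓
Both hold — the creditworthy type sends collateral.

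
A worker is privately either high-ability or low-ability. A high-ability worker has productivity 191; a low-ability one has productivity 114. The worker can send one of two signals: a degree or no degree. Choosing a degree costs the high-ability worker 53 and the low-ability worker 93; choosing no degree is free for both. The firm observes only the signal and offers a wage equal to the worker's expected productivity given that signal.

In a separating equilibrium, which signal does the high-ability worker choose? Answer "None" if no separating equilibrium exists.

Try high-ability → degree, low-ability → no degree:
  If types separate, degree earns payment 191 and no degree earns 114.
  High-ability: degree gives 191 − 53 = 138; no degree gives 114 − 0 = 114. No deviation. ✓
  Low-ability: no degree gives 114 − 0 = 114; degree gives 191 − 93 = 98. No deviation. ✓
Both hold — the high-ability type sends degree.

degree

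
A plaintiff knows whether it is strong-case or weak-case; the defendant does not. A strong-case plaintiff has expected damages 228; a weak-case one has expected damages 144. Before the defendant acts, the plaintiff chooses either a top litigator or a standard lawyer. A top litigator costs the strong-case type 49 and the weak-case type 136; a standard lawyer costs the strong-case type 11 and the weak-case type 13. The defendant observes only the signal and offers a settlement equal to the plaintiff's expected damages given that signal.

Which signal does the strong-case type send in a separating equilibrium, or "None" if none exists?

Try strong-case → top litigator, weak-case → standard lawyer:
  If types separate, top litigator earns payment 228 and standard lawyer earns 144.
  Strong-case: top litigator gives 228 − 49 = 179; standard lawyer gives 144 − 11 = 133. No deviation. ✓
  Weak-case: standard lawyer gives 144 − 13 = 131; top litigator gives 228 − 136 = 92. No deviation. ✓
Both hold — the strong-case type sends top litigator.

top litigator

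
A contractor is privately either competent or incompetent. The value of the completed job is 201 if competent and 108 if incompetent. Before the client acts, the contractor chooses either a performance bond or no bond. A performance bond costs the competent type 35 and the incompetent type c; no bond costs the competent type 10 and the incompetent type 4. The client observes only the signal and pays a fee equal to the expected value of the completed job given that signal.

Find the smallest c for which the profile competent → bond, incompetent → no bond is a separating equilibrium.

Under separation: bond → competent (pays 201); no bond → incompetent (pays 108).
Competent: 201 − 35 = 166 ≥ 108 − 10 = 98. Holds regardless of c. ✓
Incompetent: 108 − 4 ≥ 201 − c, so c ≥ 201 − 104 = 97.

97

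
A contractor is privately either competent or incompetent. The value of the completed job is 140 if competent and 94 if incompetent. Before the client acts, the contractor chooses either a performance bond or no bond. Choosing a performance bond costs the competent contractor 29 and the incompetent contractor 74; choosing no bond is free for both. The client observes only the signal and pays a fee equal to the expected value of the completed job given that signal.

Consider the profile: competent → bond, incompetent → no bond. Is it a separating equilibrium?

Yes

If types separate, bond earns payment 140 and no bond earns 94.
Competent: bond gives 140 − 29 = 111; no bond gives 94 − 0 = 94. No deviation. ✓
Incompetent: no bond gives 94 − 0 = 94; bond gives 140 − 74 = 66. No deviation. ✓
Neither type gains from mimicking the other.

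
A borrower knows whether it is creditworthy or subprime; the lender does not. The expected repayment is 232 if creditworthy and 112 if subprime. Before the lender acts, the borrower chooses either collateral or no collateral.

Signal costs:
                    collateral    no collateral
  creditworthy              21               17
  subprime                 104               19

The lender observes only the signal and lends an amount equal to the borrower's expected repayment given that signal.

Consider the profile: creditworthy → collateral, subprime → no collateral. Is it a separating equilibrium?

No

If types separate, collateral earns payment 232 and no collateral earns 112.
Creditworthy: collateral gives 232 − 21 = 211; no collateral gives 112 − 17 = 95. No deviation. ✓
Subprime: no collateral gives 112 − 19 = 93; collateral gives 232 − 104 = 128. Would deviate. ✗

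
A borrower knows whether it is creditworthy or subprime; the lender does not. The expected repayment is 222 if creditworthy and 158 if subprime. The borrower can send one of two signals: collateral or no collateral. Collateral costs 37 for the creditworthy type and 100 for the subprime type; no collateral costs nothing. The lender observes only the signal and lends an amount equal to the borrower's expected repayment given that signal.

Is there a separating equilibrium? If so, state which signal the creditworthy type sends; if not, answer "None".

collateral

Try creditworthy → collateral, subprime → no collateral:
  If types separate, collateral earns payment 222 and no collateral earns 158.
  Creditworthy: collateral gives 222 − 37 = 185; no collateral gives 158 − 0 = 158. No deviation. ✓
  Subprime: no collateral gives 158 − 0 = 158; collateral gives 222 − 100 = 122. No deviation. ✓
Both hold — the creditworthy type sends collateral.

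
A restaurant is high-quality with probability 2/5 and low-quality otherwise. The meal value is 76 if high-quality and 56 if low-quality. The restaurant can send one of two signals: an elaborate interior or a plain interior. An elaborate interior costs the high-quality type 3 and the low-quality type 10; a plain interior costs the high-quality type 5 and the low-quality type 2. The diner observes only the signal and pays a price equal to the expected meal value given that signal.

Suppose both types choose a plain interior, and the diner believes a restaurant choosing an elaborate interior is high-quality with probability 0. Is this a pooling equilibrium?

On the equilibrium path (plain interior) the diner holds the prior 2/5 and pays 2/5·76 + 3/5·56 = 64. Off-path (elaborate interior) belief 0 gives 0·76 + 1·56 = 56.
High-quality: plain interior gives 64 − 5 = 59; elaborate interior gives 56 − 3 = 53. Stays. ✓
Low-quality: plain interior gives 64 − 2 = 62; elaborate interior gives 56 − 10 = 46. Stays. ✓
Beliefs are Bayes-consistent on-path and both types best-respond.

Yes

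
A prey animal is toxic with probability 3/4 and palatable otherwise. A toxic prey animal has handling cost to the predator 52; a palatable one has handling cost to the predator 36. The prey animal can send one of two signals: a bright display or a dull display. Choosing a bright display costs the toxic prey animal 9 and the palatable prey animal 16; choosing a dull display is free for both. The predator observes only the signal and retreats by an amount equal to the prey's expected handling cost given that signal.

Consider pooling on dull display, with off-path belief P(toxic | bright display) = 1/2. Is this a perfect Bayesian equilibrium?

Yes

At the pooled signal (dull display) the predator holds the prior 3/4 and pays 3/4·52 + 1/4·36 = 48. Off-path (bright display) belief 1/2 gives 1/2·52 + 1/2·36 = 44.
Toxic: dull display gives 48 − 0 = 48; bright display gives 44 − 9 = 35. Stays. ✓
Palatable: dull display gives 48 − 0 = 48; bright display gives 44 − 16 = 28. Stays. ✓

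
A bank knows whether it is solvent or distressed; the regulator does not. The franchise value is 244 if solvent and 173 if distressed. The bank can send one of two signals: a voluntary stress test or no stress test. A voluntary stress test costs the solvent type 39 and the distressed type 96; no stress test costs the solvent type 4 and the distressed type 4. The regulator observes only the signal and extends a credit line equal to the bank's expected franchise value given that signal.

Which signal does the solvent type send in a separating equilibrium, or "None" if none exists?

Try solvent → stress test, distressed → no stress test:
  Under separation the regulator infers type exactly: stress test → solvent (pays 244), no stress test → distressed (pays 173).
  Solvent: stress test gives 244 − 39 = 205; no stress test gives 173 − 4 = 169. No deviation. ✓
  Distressed: no stress test gives 173 − 4 = 169; stress test gives 244 − 96 = 148. No deviation. ✓
Both hold — the solvent type sends stress test.

stress test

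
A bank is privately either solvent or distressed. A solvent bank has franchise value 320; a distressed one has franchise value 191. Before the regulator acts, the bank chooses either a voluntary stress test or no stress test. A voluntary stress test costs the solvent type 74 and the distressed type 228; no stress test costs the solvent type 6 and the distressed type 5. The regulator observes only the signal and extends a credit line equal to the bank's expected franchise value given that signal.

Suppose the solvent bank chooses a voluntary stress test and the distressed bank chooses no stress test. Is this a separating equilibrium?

If types separate, stress test earns payment 320 and no stress test earns 191.
Solvent: stress test gives 320 − 74 = 246; no stress test gives 191 − 6 = 185. No deviation. ✓
Distressed: no stress test gives 191 − 5 = 186; stress test gives 320 − 228 = 92. No deviation. ✓
Neither type gains from mimicking the other.

Yes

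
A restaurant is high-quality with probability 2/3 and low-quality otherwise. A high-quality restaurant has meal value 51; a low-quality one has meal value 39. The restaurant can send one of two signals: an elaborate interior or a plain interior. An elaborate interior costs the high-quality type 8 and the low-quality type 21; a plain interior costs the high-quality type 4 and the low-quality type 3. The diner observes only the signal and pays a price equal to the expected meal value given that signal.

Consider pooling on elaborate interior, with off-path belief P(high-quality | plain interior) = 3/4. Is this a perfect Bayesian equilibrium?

No

At the pooled signal (elaborate interior) the diner holds the prior 2/3 and pays 2/3·51 + 1/3·39 = 47. Off-path (plain interior) belief 3/4 gives 3/4·51 + 1/4·39 = 48.
High-quality: elaborate interior gives 47 − 8 = 39; plain interior gives 48 − 4 = 44. Deviates. ✗
Low-quality: elaborate interior gives 47 − 21 = 26; plain interior gives 48 − 3 = 45. Deviates. ✗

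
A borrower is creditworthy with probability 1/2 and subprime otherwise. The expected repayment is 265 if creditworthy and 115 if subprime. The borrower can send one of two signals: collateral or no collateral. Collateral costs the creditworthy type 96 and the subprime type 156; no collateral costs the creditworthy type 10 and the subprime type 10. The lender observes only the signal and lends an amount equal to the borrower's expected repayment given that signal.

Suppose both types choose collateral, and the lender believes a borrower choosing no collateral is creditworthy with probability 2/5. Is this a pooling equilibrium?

No

At the pooled signal (collateral) the lender holds the prior 1/2 and pays 1/2·265 + 1/2·115 = 190. Off-path (no collateral) belief 2/5 gives 2/5·265 + 3/5·115 = 175.
Creditworthy: collateral gives 190 − 96 = 94; no collateral gives 175 − 10 = 165. Deviates. ✗
Subprime: collateral gives 190 − 156 = 34; no collateral gives 175 − 10 = 165. Deviates. ✗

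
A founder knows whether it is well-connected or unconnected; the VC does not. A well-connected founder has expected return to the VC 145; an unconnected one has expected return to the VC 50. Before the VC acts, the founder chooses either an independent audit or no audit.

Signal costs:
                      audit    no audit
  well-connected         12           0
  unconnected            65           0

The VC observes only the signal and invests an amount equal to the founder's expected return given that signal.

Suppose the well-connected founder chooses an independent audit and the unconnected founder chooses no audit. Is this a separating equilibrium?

Under separation the VC infers type exactly: audit → well-connected (pays 145), no audit → unconnected (pays 50).
Well-connected: audit gives 145 − 12 = 133; no audit gives 50 − 0 = 50. No deviation. ✓
Unconnected: no audit gives 50 − 0 = 50; audit gives 145 − 65 = 80. Would deviate. ✗

No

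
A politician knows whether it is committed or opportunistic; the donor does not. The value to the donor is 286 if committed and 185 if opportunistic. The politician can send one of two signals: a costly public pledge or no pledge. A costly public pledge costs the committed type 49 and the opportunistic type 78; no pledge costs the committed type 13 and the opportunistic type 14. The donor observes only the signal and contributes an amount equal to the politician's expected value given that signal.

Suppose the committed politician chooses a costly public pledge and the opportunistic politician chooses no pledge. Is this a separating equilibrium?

No

If types separate, pledge earns payment 286 and no pledge earns 185.
Committed: pledge gives 286 − 49 = 237; no pledge gives 185 − 13 = 172. No deviation. ✓
Opportunistic: no pledge gives 185 − 14 = 171; pledge gives 286 − 78 = 208. Would deviate. ✗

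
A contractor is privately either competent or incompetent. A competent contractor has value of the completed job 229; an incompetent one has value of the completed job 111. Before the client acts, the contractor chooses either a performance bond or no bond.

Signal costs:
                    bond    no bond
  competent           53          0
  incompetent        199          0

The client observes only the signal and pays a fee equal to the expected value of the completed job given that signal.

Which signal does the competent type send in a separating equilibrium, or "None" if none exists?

Try competent → bond, incompetent → no bond:
  If types separate, bond earns payment 229 and no bond earns 111.
  Competent: bond gives 229 − 53 = 176; no bond gives 111 − 0 = 111. No deviation. ✓
  Incompetent: no bond gives 111 − 0 = 111; bond gives 229 − 199 = 30. No deviation. ✓
Both hold — the competent type sends bond.

bond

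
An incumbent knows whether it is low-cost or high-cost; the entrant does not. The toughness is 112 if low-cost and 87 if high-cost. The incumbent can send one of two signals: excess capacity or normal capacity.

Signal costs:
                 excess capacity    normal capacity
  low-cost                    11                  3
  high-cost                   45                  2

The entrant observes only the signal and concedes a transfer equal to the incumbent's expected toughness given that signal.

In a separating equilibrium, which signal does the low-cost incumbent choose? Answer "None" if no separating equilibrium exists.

Try low-cost → excess capacity, high-cost → normal capacity:
  If types separate, excess capacity earns payment 112 and normal capacity earns 87.
  Low-cost: excess capacity gives 112 − 11 = 101; normal capacity gives 87 − 3 = 84. No deviation. ✓
  High-cost: normal capacity gives 87 − 2 = 85; excess capacity gives 112 − 45 = 67. No deviation. ✓
Both hold — the low-cost type sends excess capacity.

excess capacity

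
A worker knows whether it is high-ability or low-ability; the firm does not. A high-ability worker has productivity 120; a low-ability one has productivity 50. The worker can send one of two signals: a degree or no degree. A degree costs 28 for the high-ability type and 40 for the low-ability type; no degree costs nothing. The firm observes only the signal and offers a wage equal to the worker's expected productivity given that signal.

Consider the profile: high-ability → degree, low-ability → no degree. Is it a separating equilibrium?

No

Under separation the firm infers type exactly: degree → high-ability (pays 120), no degree → low-ability (pays 50).
High-ability: degree gives 120 − 28 = 92; no degree gives 50 − 0 = 50. No deviation. ✓
Low-ability: no degree gives 50 − 0 = 50; degree gives 120 − 40 = 80. Would deviate. ✗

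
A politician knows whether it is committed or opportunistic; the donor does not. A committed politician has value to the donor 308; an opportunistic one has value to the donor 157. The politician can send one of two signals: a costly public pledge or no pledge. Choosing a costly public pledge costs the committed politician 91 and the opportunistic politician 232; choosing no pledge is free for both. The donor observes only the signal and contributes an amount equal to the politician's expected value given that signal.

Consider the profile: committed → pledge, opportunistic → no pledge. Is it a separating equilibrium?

Yes

If types separate, pledge earns payment 308 and no pledge earns 157.
Committed: pledge gives 308 − 91 = 217; no pledge gives 157 − 0 = 157. No deviation. ✓
Opportunistic: no pledge gives 157 − 0 = 157; pledge gives 308 − 232 = 76. No deviation. ✓
Neither type gains from mimicking the other.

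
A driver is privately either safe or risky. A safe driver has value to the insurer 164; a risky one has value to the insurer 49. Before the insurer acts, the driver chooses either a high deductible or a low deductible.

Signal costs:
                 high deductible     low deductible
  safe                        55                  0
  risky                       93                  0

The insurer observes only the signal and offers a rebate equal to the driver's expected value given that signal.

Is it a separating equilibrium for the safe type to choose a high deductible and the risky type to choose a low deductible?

No

If types separate, high deductible earns payment 164 and low deductible earns 49.
Safe: high deductible gives 164 − 55 = 109; low deductible gives 49 − 0 = 49. No deviation. ✓
Risky: low deductible gives 49 − 0 = 49; high deductible gives 164 − 93 = 71. Would deviate. ✗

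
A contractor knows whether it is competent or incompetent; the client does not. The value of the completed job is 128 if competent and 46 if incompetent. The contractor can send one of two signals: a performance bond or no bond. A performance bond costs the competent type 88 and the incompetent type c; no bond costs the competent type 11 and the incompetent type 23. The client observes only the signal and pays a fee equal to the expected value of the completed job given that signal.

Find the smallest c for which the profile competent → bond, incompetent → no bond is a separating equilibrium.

105

Under separation: bond → competent (pays 128); no bond → incompetent (pays 46).
Competent: 128 − 88 = 40 ≥ 46 − 11 = 35. Holds regardless of c. ✓
Incompetent: 46 − 23 ≥ 128 − c, so c ≥ 128 − 23 = 105.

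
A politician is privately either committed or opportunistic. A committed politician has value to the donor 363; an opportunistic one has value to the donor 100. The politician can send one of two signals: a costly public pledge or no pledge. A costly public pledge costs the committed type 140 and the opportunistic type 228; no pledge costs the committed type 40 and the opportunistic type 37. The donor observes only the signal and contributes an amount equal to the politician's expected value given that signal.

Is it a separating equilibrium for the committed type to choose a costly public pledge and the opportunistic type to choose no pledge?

No

Under separation the donor infers type exactly: pledge → committed (pays 363), no pledge → opportunistic (pays 100).
Committed: pledge gives 363 − 140 = 223; no pledge gives 100 − 40 = 60. No deviation. ✓
Opportunistic: no pledge gives 100 − 37 = 63; pledge gives 363 − 228 = 135. Would deviate. ✗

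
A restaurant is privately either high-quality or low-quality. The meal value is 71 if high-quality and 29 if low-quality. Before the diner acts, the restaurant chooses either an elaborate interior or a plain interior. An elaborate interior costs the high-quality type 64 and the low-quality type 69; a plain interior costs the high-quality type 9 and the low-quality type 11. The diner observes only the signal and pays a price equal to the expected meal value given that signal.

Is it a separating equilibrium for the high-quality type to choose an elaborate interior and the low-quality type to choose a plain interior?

No

If types separate, elaborate interior earns payment 71 and plain interior earns 29.
High-quality: elaborate interior gives 71 − 64 = 7; plain interior gives 29 − 9 = 20. Would deviate. ✗
Low-quality: plain interior gives 29 − 11 = 18; elaborate interior gives 71 − 69 = 2. No deviation. ✓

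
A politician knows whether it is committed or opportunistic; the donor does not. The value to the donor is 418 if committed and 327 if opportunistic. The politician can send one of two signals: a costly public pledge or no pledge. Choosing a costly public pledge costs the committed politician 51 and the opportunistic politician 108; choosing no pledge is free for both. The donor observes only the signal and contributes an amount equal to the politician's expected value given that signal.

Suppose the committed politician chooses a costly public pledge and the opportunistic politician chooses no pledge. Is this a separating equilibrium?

Yes

If types separate, pledge earns payment 418 and no pledge earns 327.
Committed: pledge gives 418 − 51 = 367; no pledge gives 327 − 0 = 327. No deviation. ✓
Opportunistic: no pledge gives 327 − 0 = 327; pledge gives 418 − 108 = 310. No deviation. ✓
Both incentive constraints hold.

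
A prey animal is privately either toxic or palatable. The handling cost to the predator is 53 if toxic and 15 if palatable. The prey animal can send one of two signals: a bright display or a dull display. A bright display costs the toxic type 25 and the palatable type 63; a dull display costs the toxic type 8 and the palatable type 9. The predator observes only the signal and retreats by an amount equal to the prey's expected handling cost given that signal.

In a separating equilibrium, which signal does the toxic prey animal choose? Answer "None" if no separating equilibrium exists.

bright display

Try toxic → bright display, palatable → dull display:
  If types separate, bright display earns payment 53 and dull display earns 15.
  Toxic: bright display gives 53 − 25 = 28; dull display gives 15 − 8 = 7. No deviation. ✓
  Palatable: dull display gives 15 − 9 = 6; bright display gives 53 − 63 = -10. No deviation. ✓
Both hold — the toxic type sends bright display.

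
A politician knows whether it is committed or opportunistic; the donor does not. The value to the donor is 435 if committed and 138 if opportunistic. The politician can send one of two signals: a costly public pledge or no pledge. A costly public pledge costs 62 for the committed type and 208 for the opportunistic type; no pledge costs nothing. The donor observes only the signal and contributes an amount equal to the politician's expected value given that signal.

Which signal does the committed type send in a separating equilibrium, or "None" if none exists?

Try committed → pledge, opportunistic → no pledge:
  Under separation the donor infers type exactly: pledge → committed (pays 435), no pledge → opportunistic (pays 138).
  Committed: pledge gives 435 − 62 = 373; no pledge gives 138 − 0 = 138. No deviation. ✓
  Opportunistic: no pledge gives 138 − 0 = 138; pledge gives 435 − 208 = 227. Would deviate. ✗
Try committed → no pledge, opportunistic → pledge:
  Under separation the donor infers type exactly: no pledge → committed (pays 435), pledge → opportunistic (pays 138).
  Committed: no pledge gives 435 − 0 = 435; pledge gives 138 − 62 = 76. No deviation. ✓
  Opportunistic: pledge gives 138 − 208 = -70; no pledge gives 435 − 0 = 435. Would deviate. ✗
Neither assignment is incentive-compatible.

None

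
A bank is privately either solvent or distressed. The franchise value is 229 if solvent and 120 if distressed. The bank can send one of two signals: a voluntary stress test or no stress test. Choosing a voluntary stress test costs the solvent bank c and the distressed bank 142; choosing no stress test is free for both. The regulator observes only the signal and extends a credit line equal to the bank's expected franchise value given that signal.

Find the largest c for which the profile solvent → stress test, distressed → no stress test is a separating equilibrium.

Under separation: stress test → solvent (pays 229); no stress test → distressed (pays 120).
Distressed: 120 − 0 = 120 ≥ 229 − 142 = 87. Holds regardless of c. ✓
Solvent: 229 − c ≥ 120 − 0, so c ≤ 229 − 120 = 109.

109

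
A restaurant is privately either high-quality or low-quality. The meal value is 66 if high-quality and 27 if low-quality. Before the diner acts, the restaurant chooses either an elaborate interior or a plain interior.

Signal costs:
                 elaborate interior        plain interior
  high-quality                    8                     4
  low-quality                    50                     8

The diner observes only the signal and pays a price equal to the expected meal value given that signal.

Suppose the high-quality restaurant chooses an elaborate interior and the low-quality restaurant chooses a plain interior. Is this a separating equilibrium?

Yes

Under separation the diner infers type exactly: elaborate interior → high-quality (pays 66), plain interior → low-quality (pays 27).
High-quality: elaborate interior gives 66 − 8 = 58; plain interior gives 27 − 4 = 23. No deviation. ✓
Low-quality: plain interior gives 27 − 8 = 19; elaborate interior gives 66 − 50 = 16. No deviation. ✓
Both incentive constraints hold.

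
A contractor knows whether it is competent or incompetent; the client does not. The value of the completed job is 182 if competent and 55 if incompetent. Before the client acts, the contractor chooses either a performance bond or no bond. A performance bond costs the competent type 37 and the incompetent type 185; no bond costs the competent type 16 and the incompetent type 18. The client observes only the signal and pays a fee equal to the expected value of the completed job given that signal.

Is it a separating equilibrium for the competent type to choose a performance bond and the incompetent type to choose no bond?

Under separation the client infers type exactly: bond → competent (pays 182), no bond → incompetent (pays 55).
Competent: bond gives 182 − 37 = 145; no bond gives 55 − 16 = 39. No deviation. ✓
Incompetent: no bond gives 55 − 18 = 37; bond gives 182 − 185 = -3. No deviation. ✓
Both incentive constraints hold.

Yes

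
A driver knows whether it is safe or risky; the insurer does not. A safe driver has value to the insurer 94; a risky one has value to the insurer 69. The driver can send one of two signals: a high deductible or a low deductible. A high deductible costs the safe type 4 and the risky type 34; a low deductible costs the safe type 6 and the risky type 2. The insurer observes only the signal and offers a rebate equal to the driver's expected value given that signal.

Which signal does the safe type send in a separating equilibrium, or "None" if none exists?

Try safe → high deductible, risky → low deductible:
  If types separate, high deductible earns payment 94 and low deductible earns 69.
  Safe: high deductible gives 94 − 4 = 90; low deductible gives 69 − 6 = 63. No deviation. ✓
  Risky: low deductible gives 69 − 2 = 67; high deductible gives 94 − 34 = 60. No deviation. ✓
Both hold — the safe type sends high deductible.

high deductible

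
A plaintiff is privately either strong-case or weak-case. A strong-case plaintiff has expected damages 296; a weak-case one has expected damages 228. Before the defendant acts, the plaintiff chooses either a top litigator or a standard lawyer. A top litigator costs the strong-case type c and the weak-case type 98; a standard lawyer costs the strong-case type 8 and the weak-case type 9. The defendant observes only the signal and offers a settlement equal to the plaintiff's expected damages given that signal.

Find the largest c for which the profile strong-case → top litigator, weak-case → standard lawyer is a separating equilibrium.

76

Under separation: top litigator → strong-case (pays 296); standard lawyer → weak-case (pays 228).
Weak-case: 228 − 9 = 219 ≥ 296 − 98 = 198. Holds regardless of c. ✓
Strong-case: 296 − c ≥ 228 − 8, so c ≤ 296 − 220 = 76.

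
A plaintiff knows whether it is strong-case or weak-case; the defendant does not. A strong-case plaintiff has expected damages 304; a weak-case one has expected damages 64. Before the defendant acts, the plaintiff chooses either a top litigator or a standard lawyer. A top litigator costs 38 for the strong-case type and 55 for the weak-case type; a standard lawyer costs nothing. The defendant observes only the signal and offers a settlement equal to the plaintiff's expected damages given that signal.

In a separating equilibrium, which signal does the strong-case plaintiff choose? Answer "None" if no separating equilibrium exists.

None

Try strong-case → top litigator, weak-case → standard lawyer:
  Under separation the defendant infers type exactly: top litigator → strong-case (pays 304), standard lawyer → weak-case (pays 64).
  Strong-case: top litigator gives 304 − 38 = 266; standard lawyer gives 64 − 0 = 64. No deviation. ✓
  Weak-case: standard lawyer gives 64 − 0 = 64; top litigator gives 304 − 55 = 249. Would deviate. ✗
Try strong-case → standard lawyer, weak-case → top litigator:
  Under separation the defendant infers type exactly: standard lawyer → strong-case (pays 304), top litigator → weak-case (pays 64).
  Strong-case: standard lawyer gives 304 − 0 = 304; top litigator gives 64 − 38 = 26. No deviation. ✓
  Weak-case: top litigator gives 64 − 55 = 9; standard lawyer gives 304 − 0 = 304. Would deviate. ✗
Neither assignment is incentive-compatible.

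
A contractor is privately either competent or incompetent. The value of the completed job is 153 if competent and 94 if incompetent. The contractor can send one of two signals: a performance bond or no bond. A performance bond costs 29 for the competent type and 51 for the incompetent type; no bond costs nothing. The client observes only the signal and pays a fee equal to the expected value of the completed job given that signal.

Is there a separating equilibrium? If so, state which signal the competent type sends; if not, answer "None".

Try competent → bond, incompetent → no bond:
  If types separate, bond earns payment 153 and no bond earns 94.
  Competent: bond gives 153 − 29 = 124; no bond gives 94 − 0 = 94. No deviation. ✓
  Incompetent: no bond gives 94 − 0 = 94; bond gives 153 − 51 = 102. Would deviate. ✗
Try competent → no bond, incompetent → bond:
  If types separate, no bond earns payment 153 and bond earns 94.
  Competent: no bond gives 153 − 0 = 153; bond gives 94 − 29 = 65. No deviation. ✓
  Incompetent: bond gives 94 − 51 = 43; no bond gives 153 − 0 = 153. Would deviate. ✗
Neither assignment is incentive-compatible.

None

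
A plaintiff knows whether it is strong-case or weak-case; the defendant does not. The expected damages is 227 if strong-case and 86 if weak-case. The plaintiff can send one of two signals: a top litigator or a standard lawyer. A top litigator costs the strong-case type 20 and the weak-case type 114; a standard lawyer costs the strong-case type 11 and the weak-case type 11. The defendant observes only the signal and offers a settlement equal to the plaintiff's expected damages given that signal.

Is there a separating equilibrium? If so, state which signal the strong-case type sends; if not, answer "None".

Try strong-case → top litigator, weak-case → standard lawyer:
  If types separate, top litigator earns payment 227 and standard lawyer earns 86.
  Strong-case: top litigator gives 227 − 20 = 207; standard lawyer gives 86 − 11 = 75. No deviation. ✓
  Weak-case: standard lawyer gives 86 − 11 = 75; top litigator gives 227 − 114 = 113. Would deviate. ✗
Try strong-case → standard lawyer, weak-case → top litigator:
  If types separate, standard lawyer earns payment 227 and top litigator earns 86.
  Strong-case: standard lawyer gives 227 − 11 = 216; top litigator gives 86 − 20 = 66. No deviation. ✓
  Weak-case: top litigator gives 86 − 114 = -28; standard lawyer gives 227 − 11 = 216. Would deviate. ✗
Neither assignment is incentive-compatible.

None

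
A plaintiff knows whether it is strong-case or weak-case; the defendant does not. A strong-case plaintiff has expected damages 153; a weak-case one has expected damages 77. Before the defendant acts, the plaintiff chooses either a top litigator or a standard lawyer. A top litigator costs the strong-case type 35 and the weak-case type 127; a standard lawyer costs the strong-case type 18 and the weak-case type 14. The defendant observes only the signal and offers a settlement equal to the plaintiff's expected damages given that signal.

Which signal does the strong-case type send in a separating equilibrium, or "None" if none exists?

top litigator

Try strong-case → top litigator, weak-case → standard lawyer:
  If types separate, top litigator earns payment 153 and standard lawyer earns 77.
  Strong-case: top litigator gives 153 − 35 = 118; standard lawyer gives 77 − 18 = 59. No deviation. ✓
  Weak-case: standard lawyer gives 77 − 14 = 63; top litigator gives 153 − 127 = 26. No deviation. ✓
Both hold — the strong-case type sends top litigator.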